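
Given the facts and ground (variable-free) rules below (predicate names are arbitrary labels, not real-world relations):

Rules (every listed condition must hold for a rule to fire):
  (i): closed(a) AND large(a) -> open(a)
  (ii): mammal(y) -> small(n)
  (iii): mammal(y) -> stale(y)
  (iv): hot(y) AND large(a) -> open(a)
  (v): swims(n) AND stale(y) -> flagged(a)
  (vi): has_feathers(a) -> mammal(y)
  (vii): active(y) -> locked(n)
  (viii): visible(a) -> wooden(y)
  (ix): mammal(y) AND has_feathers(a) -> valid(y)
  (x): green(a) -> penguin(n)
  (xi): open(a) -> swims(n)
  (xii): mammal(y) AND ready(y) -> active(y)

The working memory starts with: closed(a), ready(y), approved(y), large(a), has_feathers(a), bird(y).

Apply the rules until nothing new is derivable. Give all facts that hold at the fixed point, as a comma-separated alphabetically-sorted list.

active(y), approved(y), bird(y), closed(a), flagged(a), has_feathers(a), large(a), locked(n), mammal(y), open(a), ready(y), small(n), stale(y), swims(n), valid(y)

[1] (i) [closed(a) AND large(a) -> open(a)]; (vi) [has_feathers(a) -> mammal(y)]. ⇒ new: open(a), mammal(y).
[2] (ii) [mammal(y) -> small(n)]; (iii) [mammal(y) -> stale(y)]; (ix) [mammal(y) AND has_feathers(a) -> valid(y)]; (xi) [open(a) -> swims(n)]; (xii) [mammal(y) AND ready(y) -> active(y)]. ⇒ new: small(n), stale(y), valid(y), swims(n), active(y).
[3] (v) [swims(n) AND stale(y) -> flagged(a)]; (vii) [active(y) -> locked(n)]. ⇒ new: flagged(a), locked(n).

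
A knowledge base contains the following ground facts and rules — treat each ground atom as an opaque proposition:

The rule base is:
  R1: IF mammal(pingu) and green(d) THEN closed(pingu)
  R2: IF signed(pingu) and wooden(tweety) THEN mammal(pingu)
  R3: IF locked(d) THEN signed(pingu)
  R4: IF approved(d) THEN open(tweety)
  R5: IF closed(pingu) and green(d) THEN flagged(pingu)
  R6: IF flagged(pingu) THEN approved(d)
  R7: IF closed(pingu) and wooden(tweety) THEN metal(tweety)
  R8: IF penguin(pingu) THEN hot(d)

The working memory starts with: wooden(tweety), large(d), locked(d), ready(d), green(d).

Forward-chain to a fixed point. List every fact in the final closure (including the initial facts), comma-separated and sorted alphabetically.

approved(d), closed(pingu), flagged(pingu), green(d), large(d), locked(d), mammal(pingu), metal(tweety), open(tweety), ready(d), signed(pingu), wooden(tweety)

[1] R3 [IF locked(d) THEN signed(pingu)]. ⇒ new: signed(pingu).
[2] R2 [IF signed(pingu) and wooden(tweety) THEN mammal(pingu)]. ⇒ new: mammal(pingu).
[3] R1 [IF mammal(pingu) and green(d) THEN closed(pingu)]. ⇒ new: closed(pingu).
[4] R5 [IF closed(pingu) and green(d) THEN flagged(pingu)]; R7 [IF closed(pingu) and wooden(tweety) THEN metal(tweety)]. ⇒ new: flagged(pingu), metal(tweety).
[5] R6 [IF flagged(pingu) THEN approved(d)]. ⇒ new: approved(d).
[6] R4 [IF approved(d) THEN open(tweety)]. ⇒ new: open(tweety).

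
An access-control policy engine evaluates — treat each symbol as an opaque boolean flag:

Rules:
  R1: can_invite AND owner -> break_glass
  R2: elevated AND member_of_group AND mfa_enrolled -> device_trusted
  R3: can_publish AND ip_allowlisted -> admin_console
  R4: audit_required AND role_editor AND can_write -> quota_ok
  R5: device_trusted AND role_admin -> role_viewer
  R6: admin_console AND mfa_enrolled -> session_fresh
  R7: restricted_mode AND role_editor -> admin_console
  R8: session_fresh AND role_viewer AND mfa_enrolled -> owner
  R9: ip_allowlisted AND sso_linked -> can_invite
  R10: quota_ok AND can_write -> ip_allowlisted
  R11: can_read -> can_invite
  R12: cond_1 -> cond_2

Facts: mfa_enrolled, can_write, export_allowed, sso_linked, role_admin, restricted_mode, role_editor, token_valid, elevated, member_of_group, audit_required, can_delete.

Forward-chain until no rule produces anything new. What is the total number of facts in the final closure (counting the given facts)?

21

Round 1 fires R2, R4, R7, giving device_trusted, quota_ok, admin_console.
Round 2 fires R5, R6, R10, giving role_viewer, session_fresh, ip_allowlisted.
Round 3 fires R8, R9, giving owner, can_invite.
Round 4 fires R1, giving break_glass.
Closure: {admin_console, audit_required, break_glass, can_delete, can_invite, can_write, device_trusted, elevated, export_allowed, ip_allowlisted, member_of_group, mfa_enrolled, owner, quota_ok, restricted_mode, role_admin, role_editor, role_viewer, session_fresh, sso_linked, token_valid} — 21 facts.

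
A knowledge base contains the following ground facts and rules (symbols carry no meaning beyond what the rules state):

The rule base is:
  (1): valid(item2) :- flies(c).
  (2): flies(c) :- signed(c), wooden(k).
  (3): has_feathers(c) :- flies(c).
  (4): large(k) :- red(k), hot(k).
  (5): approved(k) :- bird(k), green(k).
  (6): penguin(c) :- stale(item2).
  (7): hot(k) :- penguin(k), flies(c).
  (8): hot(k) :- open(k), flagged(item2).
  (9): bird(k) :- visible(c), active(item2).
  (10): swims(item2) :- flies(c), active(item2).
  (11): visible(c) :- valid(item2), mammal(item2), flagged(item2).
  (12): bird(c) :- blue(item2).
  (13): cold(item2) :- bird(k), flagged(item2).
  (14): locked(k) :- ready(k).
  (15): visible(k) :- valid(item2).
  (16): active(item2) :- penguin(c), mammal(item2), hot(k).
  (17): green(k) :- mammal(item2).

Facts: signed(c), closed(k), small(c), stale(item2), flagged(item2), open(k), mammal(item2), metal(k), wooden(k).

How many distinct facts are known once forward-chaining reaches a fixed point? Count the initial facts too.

Round 1: (2) [flies(c) :- signed(c), wooden(k).]; (6) [penguin(c) :- stale(item2).]; (8) [hot(k) :- open(k), flagged(item2).]; (17) [green(k) :- mammal(item2).]. New: flies(c), penguin(c), hot(k), green(k).
Round 2: (1) [valid(item2) :- flies(c).]; (3) [has_feathers(c) :- flies(c).]; (16) [active(item2) :- penguin(c), mammal(item2), hot(k).]. New: valid(item2), has_feathers(c), active(item2).
Round 3: (10) [swims(item2) :- flies(c), active(item2).]; (11) [visible(c) :- valid(item2), mammal(item2), flagged(item2).]; (15) [visible(k) :- valid(item2).]. New: swims(item2), visible(c), visible(k).
Round 4: (9) [bird(k) :- visible(c), active(item2).]. New: bird(k).
Round 5: (5) [approved(k) :- bird(k), green(k).]; (13) [cold(item2) :- bird(k), flagged(item2).]. New: approved(k), cold(item2).
Closure: {active(item2), approved(k), bird(k), closed(k), cold(item2), flagged(item2), flies(c), green(k), has_feathers(c), hot(k), mammal(item2), metal(k), open(k), penguin(c), signed(c), small(c), stale(item2), swims(item2), valid(item2), visible(c), visible(k), wooden(k)} — 22 facts.

22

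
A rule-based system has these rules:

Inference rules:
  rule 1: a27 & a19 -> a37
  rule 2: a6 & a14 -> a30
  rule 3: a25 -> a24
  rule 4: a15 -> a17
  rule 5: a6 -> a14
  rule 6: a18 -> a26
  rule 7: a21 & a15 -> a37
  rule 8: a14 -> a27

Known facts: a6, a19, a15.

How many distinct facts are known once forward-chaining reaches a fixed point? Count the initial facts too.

Round 1: rule 4 [a15 -> a17]; rule 5 [a6 -> a14]. New: a17, a14.
Round 2: rule 2 [a6 & a14 -> a30]; rule 8 [a14 -> a27]. New: a30, a27.
Round 3: rule 1 [a27 & a19 -> a37]. New: a37.
Closure: {a14, a15, a17, a19, a27, a30, a37, a6} — 8 facts.

8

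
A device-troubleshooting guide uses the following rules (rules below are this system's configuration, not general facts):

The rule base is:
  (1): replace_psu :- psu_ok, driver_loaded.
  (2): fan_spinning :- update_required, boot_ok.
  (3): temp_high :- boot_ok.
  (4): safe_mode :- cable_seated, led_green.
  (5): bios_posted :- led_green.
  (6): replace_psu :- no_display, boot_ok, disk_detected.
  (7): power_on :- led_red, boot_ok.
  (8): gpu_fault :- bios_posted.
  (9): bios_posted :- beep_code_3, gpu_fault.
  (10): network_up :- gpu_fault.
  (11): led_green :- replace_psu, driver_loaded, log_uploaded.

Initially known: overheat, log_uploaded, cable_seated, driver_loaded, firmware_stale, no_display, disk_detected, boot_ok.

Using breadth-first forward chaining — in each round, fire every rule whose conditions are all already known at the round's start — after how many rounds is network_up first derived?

Round 1: (3) [temp_high :- boot_ok.]; (6) [replace_psu :- no_display, boot_ok, disk_detected.]. New: temp_high, replace_psu.
Round 2: (11) [led_green :- replace_psu, driver_loaded, log_uploaded.]. New: led_green.
Round 3: (4) [safe_mode :- cable_seated, led_green.]; (5) [bios_posted :- led_green.]. New: safe_mode, bios_posted.
Round 4: (8) [gpu_fault :- bios_posted.]. New: gpu_fault.
Round 5: (10) [network_up :- gpu_fault.]. New: network_up.
network_up first appears in round 5.

5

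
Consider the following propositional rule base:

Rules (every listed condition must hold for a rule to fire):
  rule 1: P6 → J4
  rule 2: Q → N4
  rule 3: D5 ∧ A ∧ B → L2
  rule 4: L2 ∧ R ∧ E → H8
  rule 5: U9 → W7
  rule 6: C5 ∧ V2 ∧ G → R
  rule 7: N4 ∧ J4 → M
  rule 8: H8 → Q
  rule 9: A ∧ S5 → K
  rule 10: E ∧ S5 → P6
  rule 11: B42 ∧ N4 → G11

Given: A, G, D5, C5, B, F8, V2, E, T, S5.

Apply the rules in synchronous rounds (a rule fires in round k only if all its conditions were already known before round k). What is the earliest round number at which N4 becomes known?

Round 1 — rule 3, rule 6, rule 9, rule 10, derive L2, R, K, P6.
Round 2 — rule 1, rule 4, derive J4, H8.
Round 3 — rule 8, derive Q.
Round 4 — rule 2, derive N4.
N4 first appears in round 4.

4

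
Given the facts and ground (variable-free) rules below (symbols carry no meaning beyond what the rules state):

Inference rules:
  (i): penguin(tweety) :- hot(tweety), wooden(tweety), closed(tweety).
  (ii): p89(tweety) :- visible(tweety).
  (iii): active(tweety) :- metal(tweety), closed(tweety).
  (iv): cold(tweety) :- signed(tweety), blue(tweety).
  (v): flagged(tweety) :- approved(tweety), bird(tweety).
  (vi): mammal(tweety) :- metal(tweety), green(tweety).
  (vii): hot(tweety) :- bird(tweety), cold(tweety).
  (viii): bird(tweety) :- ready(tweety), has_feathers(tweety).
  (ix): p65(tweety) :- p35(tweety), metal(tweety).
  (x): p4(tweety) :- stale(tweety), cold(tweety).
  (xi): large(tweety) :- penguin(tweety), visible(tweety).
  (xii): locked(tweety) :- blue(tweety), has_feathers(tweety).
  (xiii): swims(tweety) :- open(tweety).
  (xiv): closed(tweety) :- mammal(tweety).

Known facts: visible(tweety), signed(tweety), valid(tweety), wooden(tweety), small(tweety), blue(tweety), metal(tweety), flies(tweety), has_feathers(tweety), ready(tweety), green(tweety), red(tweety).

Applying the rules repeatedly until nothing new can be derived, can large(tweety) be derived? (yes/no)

Round 1 fires (ii), (iv), (vi), (viii), (xii), giving p89(tweety), cold(tweety), mammal(tweety), bird(tweety), locked(tweety).
Round 2 fires (vii), (xiv), giving hot(tweety), closed(tweety).
Round 3 fires (i), (iii), giving penguin(tweety), active(tweety).
Round 4 fires (xi), giving large(tweety).
large(tweety) appears in round 4, so it is derivable.

yes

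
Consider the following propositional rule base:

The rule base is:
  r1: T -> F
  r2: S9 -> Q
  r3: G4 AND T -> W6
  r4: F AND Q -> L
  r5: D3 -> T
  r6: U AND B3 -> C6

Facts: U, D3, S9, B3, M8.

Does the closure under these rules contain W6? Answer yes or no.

no

Round 1 — r2, r5, r6, derive Q, T, C6.
Round 2 — r1, derive F.
Round 3 — r4, derive L.
Fixed point reached. W6 is concluded only by r3; r3 needs G4 (never derived).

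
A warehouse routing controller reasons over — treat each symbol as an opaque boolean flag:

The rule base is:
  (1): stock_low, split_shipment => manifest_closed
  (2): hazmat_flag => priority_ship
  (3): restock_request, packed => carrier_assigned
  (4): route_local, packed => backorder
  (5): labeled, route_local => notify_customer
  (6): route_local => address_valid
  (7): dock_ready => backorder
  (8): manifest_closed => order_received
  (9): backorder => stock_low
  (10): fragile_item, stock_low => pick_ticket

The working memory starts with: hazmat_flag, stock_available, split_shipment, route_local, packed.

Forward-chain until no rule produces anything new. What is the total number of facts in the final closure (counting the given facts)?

Round 1: (2) [hazmat_flag => priority_ship]; (4) [route_local, packed => backorder]; (6) [route_local => address_valid]. New: priority_ship, backorder, address_valid.
Round 2: (9) [backorder => stock_low]. New: stock_low.
Round 3: (1) [stock_low, split_shipment => manifest_closed]. New: manifest_closed.
Round 4: (8) [manifest_closed => order_received]. New: order_received.
Closure: {address_valid, backorder, hazmat_flag, manifest_closed, order_received, packed, priority_ship, route_local, split_shipment, stock_available, stock_low} — 11 facts.

11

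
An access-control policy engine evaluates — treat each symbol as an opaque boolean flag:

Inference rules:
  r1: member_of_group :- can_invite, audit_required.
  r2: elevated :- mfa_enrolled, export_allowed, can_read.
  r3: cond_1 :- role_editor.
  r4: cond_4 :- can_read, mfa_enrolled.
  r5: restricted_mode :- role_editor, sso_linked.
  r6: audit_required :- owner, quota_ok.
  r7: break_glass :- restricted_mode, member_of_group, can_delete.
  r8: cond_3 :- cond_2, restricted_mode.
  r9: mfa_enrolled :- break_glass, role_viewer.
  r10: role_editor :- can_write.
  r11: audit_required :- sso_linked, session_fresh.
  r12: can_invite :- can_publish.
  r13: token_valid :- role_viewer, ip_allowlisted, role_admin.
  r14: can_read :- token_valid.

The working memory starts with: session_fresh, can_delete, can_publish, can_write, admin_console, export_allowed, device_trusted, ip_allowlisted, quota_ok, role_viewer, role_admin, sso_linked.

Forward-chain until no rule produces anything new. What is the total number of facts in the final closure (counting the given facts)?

Round 1 — r10, r11, r12, r13, derive role_editor, audit_required, can_invite, token_valid.
Round 2 — r1, r3, r5, r14, derive member_of_group, cond_1, restricted_mode, can_read.
Round 3 — r7, derive break_glass.
Round 4 — r9, derive mfa_enrolled.
Round 5 — r2, r4, derive elevated, cond_4.
Closure: {admin_console, audit_required, break_glass, can_delete, can_invite, can_publish, can_read, can_write, cond_1, cond_4, device_trusted, elevated, export_allowed, ip_allowlisted, member_of_group, mfa_enrolled, quota_ok, restricted_mode, role_admin, role_editor, role_viewer, session_fresh, sso_linked, token_valid} — 24 facts.

24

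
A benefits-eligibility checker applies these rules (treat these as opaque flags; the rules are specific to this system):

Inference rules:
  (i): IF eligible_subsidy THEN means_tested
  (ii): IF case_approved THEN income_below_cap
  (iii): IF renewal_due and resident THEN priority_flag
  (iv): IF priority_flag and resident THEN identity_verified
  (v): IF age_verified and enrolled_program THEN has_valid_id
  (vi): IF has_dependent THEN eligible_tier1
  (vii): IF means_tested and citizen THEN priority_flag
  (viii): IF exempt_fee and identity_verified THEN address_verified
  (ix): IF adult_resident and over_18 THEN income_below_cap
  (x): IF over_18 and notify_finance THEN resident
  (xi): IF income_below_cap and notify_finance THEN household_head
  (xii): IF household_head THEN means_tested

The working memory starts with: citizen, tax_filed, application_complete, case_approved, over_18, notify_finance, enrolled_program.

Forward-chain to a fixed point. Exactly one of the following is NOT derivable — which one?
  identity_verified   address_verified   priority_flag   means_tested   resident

address_verified

Round 1: (ii) [IF case_approved THEN income_below_cap]; (x) [IF over_18 and notify_finance THEN resident]. New: income_below_cap, resident.
Round 2: (xi) [IF income_below_cap and notify_finance THEN household_head]. New: household_head.
Round 3: (xii) [IF household_head THEN means_tested]. New: means_tested.
Round 4: (vii) [IF means_tested and citizen THEN priority_flag]. New: priority_flag.
Round 5: (iv) [IF priority_flag and resident THEN identity_verified]. New: identity_verified.
Derived: means_tested (round 3), identity_verified (round 5), resident (round 1), priority_flag (round 4). address_verified never appears in any round.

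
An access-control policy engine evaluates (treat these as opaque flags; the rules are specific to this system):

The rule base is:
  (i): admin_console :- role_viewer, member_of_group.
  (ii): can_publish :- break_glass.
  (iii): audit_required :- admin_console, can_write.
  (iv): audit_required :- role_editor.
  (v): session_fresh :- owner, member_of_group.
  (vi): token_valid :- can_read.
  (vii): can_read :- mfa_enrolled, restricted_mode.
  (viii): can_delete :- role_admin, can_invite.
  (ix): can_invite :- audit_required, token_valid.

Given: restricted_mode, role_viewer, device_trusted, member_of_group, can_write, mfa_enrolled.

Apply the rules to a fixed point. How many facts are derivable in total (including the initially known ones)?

Round 1: (i) [admin_console :- role_viewer, member_of_group.]; (vii) [can_read :- mfa_enrolled, restricted_mode.]. Adds admin_console, can_read.
Round 2: (iii) [audit_required :- admin_console, can_write.]; (vi) [token_valid :- can_read.]. Adds audit_required, token_valid.
Round 3: (ix) [can_invite :- audit_required, token_valid.]. Adds can_invite.
Closure: {admin_console, audit_required, can_invite, can_read, can_write, device_trusted, member_of_group, mfa_enrolled, restricted_mode, role_viewer, token_valid} — 11 facts.

11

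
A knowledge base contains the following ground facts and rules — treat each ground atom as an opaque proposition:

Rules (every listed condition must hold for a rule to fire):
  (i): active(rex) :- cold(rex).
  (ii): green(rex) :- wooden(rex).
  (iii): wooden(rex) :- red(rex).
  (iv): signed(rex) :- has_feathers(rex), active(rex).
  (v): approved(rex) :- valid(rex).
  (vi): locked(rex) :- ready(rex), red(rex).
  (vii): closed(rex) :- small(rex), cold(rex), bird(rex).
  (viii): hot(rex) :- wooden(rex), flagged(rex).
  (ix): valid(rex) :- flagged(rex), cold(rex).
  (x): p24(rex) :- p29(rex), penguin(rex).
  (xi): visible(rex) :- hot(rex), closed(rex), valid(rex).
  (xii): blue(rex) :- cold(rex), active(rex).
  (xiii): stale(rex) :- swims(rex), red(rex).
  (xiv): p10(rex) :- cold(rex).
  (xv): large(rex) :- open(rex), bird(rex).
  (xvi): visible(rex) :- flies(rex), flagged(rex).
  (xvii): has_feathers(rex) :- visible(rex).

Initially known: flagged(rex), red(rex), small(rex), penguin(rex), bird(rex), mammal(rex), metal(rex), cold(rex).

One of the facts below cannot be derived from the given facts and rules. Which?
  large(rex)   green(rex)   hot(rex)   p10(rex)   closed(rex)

Round 1 fires (i), (iii), (vii), (ix), (xiv), giving active(rex), wooden(rex), closed(rex), valid(rex), p10(rex).
Round 2 fires (ii), (v), (viii), (xii), giving green(rex), approved(rex), hot(rex), blue(rex).
Round 3 fires (xi), giving visible(rex).
Round 4 fires (xvii), giving has_feathers(rex).
Round 5 fires (iv), giving signed(rex).
Derived: closed(rex) (round 1), p10(rex) (round 1), hot(rex) (round 2), green(rex) (round 2). large(rex) never appears in any round.

large(rex)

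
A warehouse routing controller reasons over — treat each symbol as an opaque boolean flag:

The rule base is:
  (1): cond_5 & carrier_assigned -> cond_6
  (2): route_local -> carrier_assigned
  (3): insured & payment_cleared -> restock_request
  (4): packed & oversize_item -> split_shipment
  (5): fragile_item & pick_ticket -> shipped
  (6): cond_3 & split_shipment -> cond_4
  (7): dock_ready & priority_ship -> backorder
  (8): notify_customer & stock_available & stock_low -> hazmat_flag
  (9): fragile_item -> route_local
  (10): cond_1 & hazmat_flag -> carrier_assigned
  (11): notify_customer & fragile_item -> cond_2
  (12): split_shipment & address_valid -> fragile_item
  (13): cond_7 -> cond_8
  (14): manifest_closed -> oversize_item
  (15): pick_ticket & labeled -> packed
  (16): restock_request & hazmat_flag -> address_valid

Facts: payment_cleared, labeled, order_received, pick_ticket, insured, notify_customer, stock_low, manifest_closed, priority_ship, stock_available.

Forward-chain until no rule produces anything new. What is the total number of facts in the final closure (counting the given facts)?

21

Round 1: (3) [insured & payment_cleared -> restock_request]; (8) [notify_customer & stock_available & stock_low -> hazmat_flag]; (14) [manifest_closed -> oversize_item]; (15) [pick_ticket & labeled -> packed]. New: restock_request, hazmat_flag, oversize_item, packed.
Round 2: (4) [packed & oversize_item -> split_shipment]; (16) [restock_request & hazmat_flag -> address_valid]. New: split_shipment, address_valid.
Round 3: (12) [split_shipment & address_valid -> fragile_item]. New: fragile_item.
Round 4: (5) [fragile_item & pick_ticket -> shipped]; (9) [fragile_item -> route_local]; (11) [notify_customer & fragile_item -> cond_2]. New: shipped, route_local, cond_2.
Round 5: (2) [route_local -> carrier_assigned]. New: carrier_assigned.
Closure: {address_valid, carrier_assigned, cond_2, fragile_item, hazmat_flag, insured, labeled, manifest_closed, notify_customer, order_received, oversize_item, packed, payment_cleared, pick_ticket, priority_ship, restock_request, route_local, shipped, split_shipment, stock_available, stock_low} — 21 facts.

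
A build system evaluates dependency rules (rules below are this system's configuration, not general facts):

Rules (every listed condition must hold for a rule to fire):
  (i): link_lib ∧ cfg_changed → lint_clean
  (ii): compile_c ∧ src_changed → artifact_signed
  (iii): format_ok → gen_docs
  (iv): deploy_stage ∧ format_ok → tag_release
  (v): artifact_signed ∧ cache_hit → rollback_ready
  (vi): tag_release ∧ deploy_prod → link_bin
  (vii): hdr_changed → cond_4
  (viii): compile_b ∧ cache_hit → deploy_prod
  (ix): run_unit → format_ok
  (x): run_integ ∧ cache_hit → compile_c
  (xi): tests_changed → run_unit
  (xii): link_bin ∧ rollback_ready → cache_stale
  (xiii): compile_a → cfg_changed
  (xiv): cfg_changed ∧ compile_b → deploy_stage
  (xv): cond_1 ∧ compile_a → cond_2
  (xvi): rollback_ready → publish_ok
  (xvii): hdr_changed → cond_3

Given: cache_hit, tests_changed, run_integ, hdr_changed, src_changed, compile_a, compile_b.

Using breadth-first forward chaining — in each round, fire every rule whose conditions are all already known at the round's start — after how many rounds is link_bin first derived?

Round 1: (vii) [hdr_changed → cond_4]; (viii) [compile_b ∧ cache_hit → deploy_prod]; (x) [run_integ ∧ cache_hit → compile_c]; (xi) [tests_changed → run_unit]; (xiii) [compile_a → cfg_changed]; (xvii) [hdr_changed → cond_3]. Adds cond_4, deploy_prod, compile_c, run_unit, cfg_changed, cond_3.
Round 2: (ii) [compile_c ∧ src_changed → artifact_signed]; (ix) [run_unit → format_ok]; (xiv) [cfg_changed ∧ compile_b → deploy_stage]. Adds artifact_signed, format_ok, deploy_stage.
Round 3: (iii) [format_ok → gen_docs]; (iv) [deploy_stage ∧ format_ok → tag_release]; (v) [artifact_signed ∧ cache_hit → rollback_ready]. Adds gen_docs, tag_release, rollback_ready.
Round 4: (vi) [tag_release ∧ deploy_prod → link_bin]; (xvi) [rollback_ready → publish_ok]. Adds link_bin, publish_ok.
link_bin first appears in round 4.

4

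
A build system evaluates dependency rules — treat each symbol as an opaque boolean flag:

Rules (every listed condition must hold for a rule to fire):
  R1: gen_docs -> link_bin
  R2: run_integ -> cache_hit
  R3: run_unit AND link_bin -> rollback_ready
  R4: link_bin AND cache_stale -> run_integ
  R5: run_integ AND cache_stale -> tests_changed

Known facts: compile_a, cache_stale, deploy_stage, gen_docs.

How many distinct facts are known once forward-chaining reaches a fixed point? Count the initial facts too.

8

Round 1 — R1, derive link_bin.
Round 2 — R4, derive run_integ.
Round 3 — R2, R5, derive cache_hit, tests_changed.
Closure: {cache_hit, cache_stale, compile_a, deploy_stage, gen_docs, link_bin, run_integ, tests_changed} — 8 facts.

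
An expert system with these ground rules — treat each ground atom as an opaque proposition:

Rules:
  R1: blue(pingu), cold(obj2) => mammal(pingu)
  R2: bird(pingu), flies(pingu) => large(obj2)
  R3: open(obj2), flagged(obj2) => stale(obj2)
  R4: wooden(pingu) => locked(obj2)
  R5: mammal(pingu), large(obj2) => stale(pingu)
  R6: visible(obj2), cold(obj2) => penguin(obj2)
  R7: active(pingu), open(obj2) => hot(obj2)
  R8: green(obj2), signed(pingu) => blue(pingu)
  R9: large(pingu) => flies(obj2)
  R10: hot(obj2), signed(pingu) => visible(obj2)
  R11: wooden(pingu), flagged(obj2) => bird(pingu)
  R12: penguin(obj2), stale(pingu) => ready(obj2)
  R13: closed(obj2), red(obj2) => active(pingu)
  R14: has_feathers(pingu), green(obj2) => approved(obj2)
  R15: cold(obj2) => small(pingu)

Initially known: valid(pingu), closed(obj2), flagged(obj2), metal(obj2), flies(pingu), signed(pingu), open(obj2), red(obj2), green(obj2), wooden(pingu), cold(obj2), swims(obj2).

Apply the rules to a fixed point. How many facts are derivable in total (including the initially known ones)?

Round 1 fires R3, R4, R8, R11, R13, R15, giving stale(obj2), locked(obj2), blue(pingu), bird(pingu), active(pingu), small(pingu).
Round 2 fires R1, R2, R7, giving mammal(pingu), large(obj2), hot(obj2).
Round 3 fires R5, R10, giving stale(pingu), visible(obj2).
Round 4 fires R6, giving penguin(obj2).
Round 5 fires R12, giving ready(obj2).
Closure: {active(pingu), bird(pingu), blue(pingu), closed(obj2), cold(obj2), flagged(obj2), flies(pingu), green(obj2), hot(obj2), large(obj2), locked(obj2), mammal(pingu), metal(obj2), open(obj2), penguin(obj2), ready(obj2), red(obj2), signed(pingu), small(pingu), stale(obj2), stale(pingu), swims(obj2), valid(pingu), visible(obj2), wooden(pingu)} — 25 facts.

25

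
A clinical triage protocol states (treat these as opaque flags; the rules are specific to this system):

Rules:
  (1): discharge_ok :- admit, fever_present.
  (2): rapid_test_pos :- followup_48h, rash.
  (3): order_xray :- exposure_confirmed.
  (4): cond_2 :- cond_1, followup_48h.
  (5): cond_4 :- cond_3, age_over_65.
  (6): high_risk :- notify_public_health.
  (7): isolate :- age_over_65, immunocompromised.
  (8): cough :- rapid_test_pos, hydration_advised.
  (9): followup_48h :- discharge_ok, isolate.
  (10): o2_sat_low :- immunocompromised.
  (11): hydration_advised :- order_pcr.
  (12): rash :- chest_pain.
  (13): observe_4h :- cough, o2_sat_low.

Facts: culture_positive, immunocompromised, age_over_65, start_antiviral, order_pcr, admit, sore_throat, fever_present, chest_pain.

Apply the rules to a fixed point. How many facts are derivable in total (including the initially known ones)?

18

[1] (1) [discharge_ok :- admit, fever_present.]; (7) [isolate :- age_over_65, immunocompromised.]; (10) [o2_sat_low :- immunocompromised.]; (11) [hydration_advised :- order_pcr.]; (12) [rash :- chest_pain.]. ⇒ new: discharge_ok, isolate, o2_sat_low, hydration_advised, rash.
[2] (9) [followup_48h :- discharge_ok, isolate.]. ⇒ new: followup_48h.
[3] (2) [rapid_test_pos :- followup_48h, rash.]. ⇒ new: rapid_test_pos.
[4] (8) [cough :- rapid_test_pos, hydration_advised.]. ⇒ new: cough.
[5] (13) [observe_4h :- cough, o2_sat_low.]. ⇒ new: observe_4h.
Closure: {admit, age_over_65, chest_pain, cough, culture_positive, discharge_ok, fever_present, followup_48h, hydration_advised, immunocompromised, isolate, o2_sat_low, observe_4h, order_pcr, rapid_test_pos, rash, sore_throat, start_antiviral} — 18 facts.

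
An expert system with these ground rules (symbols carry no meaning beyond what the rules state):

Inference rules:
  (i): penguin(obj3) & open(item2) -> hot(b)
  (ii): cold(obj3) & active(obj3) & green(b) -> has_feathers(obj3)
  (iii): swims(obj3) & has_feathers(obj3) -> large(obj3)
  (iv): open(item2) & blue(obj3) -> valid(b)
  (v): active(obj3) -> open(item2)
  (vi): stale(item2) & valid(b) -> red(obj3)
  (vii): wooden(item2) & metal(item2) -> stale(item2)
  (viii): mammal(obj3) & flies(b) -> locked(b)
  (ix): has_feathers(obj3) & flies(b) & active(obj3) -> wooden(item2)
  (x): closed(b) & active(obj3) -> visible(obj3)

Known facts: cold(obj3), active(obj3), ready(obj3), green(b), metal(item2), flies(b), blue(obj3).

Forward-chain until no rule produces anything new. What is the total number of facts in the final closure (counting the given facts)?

Round 1: (ii) [cold(obj3) & active(obj3) & green(b) -> has_feathers(obj3)]; (v) [active(obj3) -> open(item2)]. New: has_feathers(obj3), open(item2).
Round 2: (iv) [open(item2) & blue(obj3) -> valid(b)]; (ix) [has_feathers(obj3) & flies(b) & active(obj3) -> wooden(item2)]. New: valid(b), wooden(item2).
Round 3: (vii) [wooden(item2) & metal(item2) -> stale(item2)]. New: stale(item2).
Round 4: (vi) [stale(item2) & valid(b) -> red(obj3)]. New: red(obj3).
Closure: {active(obj3), blue(obj3), cold(obj3), flies(b), green(b), has_feathers(obj3), metal(item2), open(item2), ready(obj3), red(obj3), stale(item2), valid(b), wooden(item2)} — 13 facts.

13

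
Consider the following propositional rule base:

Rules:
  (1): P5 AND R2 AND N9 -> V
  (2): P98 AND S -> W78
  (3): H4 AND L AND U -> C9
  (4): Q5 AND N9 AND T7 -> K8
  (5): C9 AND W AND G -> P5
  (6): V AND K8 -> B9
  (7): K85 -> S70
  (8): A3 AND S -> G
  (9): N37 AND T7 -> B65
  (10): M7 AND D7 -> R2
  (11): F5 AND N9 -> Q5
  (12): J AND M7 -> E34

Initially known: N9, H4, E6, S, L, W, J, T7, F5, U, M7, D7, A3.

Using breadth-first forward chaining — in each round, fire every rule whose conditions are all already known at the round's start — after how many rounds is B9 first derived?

Round 1: (3) [H4 AND L AND U -> C9]; (8) [A3 AND S -> G]; (10) [M7 AND D7 -> R2]; (11) [F5 AND N9 -> Q5]; (12) [J AND M7 -> E34]. New: C9, G, R2, Q5, E34.
Round 2: (4) [Q5 AND N9 AND T7 -> K8]; (5) [C9 AND W AND G -> P5]. New: K8, P5.
Round 3: (1) [P5 AND R2 AND N9 -> V]. New: V.
Round 4: (6) [V AND K8 -> B9]. New: B9.
B9 first appears in round 4.

4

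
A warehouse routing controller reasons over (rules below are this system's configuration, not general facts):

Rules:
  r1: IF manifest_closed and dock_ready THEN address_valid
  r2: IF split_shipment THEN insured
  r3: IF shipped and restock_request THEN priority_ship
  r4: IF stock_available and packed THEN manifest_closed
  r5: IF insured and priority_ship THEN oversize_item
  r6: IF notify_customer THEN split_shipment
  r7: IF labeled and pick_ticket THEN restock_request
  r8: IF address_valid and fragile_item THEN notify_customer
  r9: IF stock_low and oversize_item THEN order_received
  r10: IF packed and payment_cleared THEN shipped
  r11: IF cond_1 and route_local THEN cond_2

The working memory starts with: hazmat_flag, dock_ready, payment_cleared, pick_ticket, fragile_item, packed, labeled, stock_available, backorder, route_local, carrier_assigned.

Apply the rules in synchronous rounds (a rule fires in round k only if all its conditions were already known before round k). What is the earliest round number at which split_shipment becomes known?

4

Round 1 fires r4, r7, r10, giving manifest_closed, restock_request, shipped.
Round 2 fires r1, r3, giving address_valid, priority_ship.
Round 3 fires r8, giving notify_customer.
Round 4 fires r6, giving split_shipment.
split_shipment first appears in round 4.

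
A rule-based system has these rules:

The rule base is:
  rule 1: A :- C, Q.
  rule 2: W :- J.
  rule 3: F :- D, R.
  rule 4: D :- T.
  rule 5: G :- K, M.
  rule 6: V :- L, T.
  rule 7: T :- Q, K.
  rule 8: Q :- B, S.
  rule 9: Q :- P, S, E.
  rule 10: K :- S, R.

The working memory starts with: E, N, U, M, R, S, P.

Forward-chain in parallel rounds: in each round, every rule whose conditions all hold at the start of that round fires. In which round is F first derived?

4

Round 1 fires rule 9, rule 10, giving Q, K.
Round 2 fires rule 5, rule 7, giving G, T.
Round 3 fires rule 4, giving D.
Round 4 fires rule 3, giving F.
F first appears in round 4.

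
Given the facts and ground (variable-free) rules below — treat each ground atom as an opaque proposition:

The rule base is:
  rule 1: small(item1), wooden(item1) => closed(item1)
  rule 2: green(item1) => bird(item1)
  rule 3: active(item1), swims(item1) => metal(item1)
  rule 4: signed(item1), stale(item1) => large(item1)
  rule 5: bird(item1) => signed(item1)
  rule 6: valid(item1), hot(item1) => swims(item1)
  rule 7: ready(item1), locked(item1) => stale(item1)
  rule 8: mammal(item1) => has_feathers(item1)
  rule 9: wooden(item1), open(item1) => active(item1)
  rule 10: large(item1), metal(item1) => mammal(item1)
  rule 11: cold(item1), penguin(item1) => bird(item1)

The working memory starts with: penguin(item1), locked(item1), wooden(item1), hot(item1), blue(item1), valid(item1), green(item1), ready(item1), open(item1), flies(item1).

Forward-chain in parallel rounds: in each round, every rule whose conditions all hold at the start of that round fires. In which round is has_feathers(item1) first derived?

Round 1: rule 2 [green(item1) => bird(item1)]; rule 6 [valid(item1), hot(item1) => swims(item1)]; rule 7 [ready(item1), locked(item1) => stale(item1)]; rule 9 [wooden(item1), open(item1) => active(item1)]. Adds bird(item1), swims(item1), stale(item1), active(item1).
Round 2: rule 3 [active(item1), swims(item1) => metal(item1)]; rule 5 [bird(item1) => signed(item1)]. Adds metal(item1), signed(item1).
Round 3: rule 4 [signed(item1), stale(item1) => large(item1)]. Adds large(item1).
Round 4: rule 10 [large(item1), metal(item1) => mammal(item1)]. Adds mammal(item1).
Round 5: rule 8 [mammal(item1) => has_feathers(item1)]. Adds has_feathers(item1).
has_feathers(item1) first appears in round 5.

5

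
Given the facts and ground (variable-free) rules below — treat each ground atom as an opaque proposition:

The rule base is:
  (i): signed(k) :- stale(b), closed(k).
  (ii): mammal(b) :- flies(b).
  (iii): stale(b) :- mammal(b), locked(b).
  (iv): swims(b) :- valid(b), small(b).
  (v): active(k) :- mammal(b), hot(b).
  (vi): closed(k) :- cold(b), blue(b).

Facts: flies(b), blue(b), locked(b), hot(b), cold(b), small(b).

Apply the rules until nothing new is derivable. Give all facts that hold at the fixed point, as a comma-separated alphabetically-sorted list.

Round 1: (ii) [mammal(b) :- flies(b).]; (vi) [closed(k) :- cold(b), blue(b).]. Adds mammal(b), closed(k).
Round 2: (iii) [stale(b) :- mammal(b), locked(b).]; (v) [active(k) :- mammal(b), hot(b).]. Adds stale(b), active(k).
Round 3: (i) [signed(k) :- stale(b), closed(k).]. Adds signed(k).

active(k), blue(b), closed(k), cold(b), flies(b), hot(b), locked(b), mammal(b), signed(k), small(b), stale(b)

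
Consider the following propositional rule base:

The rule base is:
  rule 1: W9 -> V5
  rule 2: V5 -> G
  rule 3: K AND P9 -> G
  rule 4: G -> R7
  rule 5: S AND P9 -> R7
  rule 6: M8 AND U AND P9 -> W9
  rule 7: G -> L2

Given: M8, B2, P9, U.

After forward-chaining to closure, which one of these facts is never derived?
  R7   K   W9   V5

K

Round 1: rule 6 [M8 AND U AND P9 -> W9]. Adds W9.
Round 2: rule 1 [W9 -> V5]. Adds V5.
Round 3: rule 2 [V5 -> G]. Adds G.
Round 4: rule 4 [G -> R7]; rule 7 [G -> L2]. Adds R7, L2.
Derived: R7 (round 4), V5 (round 2), W9 (round 1). K never appears in any round.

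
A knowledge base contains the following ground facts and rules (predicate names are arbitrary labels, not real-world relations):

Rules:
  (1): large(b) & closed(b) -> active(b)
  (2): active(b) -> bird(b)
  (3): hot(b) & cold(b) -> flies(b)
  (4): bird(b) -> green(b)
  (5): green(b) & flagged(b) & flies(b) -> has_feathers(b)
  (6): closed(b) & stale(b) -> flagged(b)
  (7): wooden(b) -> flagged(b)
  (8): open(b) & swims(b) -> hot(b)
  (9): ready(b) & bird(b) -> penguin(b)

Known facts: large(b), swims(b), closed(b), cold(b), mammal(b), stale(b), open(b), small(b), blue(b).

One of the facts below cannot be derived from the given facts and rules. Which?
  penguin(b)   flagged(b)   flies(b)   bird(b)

penguin(b)

[1] (1) [large(b) & closed(b) -> active(b)]; (6) [closed(b) & stale(b) -> flagged(b)]; (8) [open(b) & swims(b) -> hot(b)]. ⇒ new: active(b), flagged(b), hot(b).
[2] (2) [active(b) -> bird(b)]; (3) [hot(b) & cold(b) -> flies(b)]. ⇒ new: bird(b), flies(b).
[3] (4) [bird(b) -> green(b)]. ⇒ new: green(b).
[4] (5) [green(b) & flagged(b) & flies(b) -> has_feathers(b)]. ⇒ new: has_feathers(b).
Derived: flies(b) (round 2), bird(b) (round 2), flagged(b) (round 1). penguin(b) never appears in any round.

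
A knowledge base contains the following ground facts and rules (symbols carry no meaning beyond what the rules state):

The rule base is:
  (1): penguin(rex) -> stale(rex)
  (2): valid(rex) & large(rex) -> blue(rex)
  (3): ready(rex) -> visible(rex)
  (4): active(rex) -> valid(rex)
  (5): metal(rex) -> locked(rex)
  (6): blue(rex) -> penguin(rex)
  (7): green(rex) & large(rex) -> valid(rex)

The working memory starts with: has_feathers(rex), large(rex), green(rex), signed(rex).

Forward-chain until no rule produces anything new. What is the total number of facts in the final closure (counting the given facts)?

[1] (7) [green(rex) & large(rex) -> valid(rex)]. ⇒ new: valid(rex).
[2] (2) [valid(rex) & large(rex) -> blue(rex)]. ⇒ new: blue(rex).
[3] (6) [blue(rex) -> penguin(rex)]. ⇒ new: penguin(rex).
[4] (1) [penguin(rex) -> stale(rex)]. ⇒ new: stale(rex).
Closure: {blue(rex), green(rex), has_feathers(rex), large(rex), penguin(rex), signed(rex), stale(rex), valid(rex)} — 8 facts.

8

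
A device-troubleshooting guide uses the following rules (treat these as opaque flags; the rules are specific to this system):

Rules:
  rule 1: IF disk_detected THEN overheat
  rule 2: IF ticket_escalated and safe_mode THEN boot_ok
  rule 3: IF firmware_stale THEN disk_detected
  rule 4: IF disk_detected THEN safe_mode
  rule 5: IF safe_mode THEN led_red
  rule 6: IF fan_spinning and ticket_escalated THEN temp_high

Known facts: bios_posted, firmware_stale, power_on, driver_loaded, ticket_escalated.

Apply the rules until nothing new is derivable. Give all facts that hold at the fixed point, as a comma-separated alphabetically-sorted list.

bios_posted, boot_ok, disk_detected, driver_loaded, firmware_stale, led_red, overheat, power_on, safe_mode, ticket_escalated

Round 1 — rule 3, derive disk_detected.
Round 2 — rule 1, rule 4, derive overheat, safe_mode.
Round 3 — rule 2, rule 5, derive boot_ok, led_red.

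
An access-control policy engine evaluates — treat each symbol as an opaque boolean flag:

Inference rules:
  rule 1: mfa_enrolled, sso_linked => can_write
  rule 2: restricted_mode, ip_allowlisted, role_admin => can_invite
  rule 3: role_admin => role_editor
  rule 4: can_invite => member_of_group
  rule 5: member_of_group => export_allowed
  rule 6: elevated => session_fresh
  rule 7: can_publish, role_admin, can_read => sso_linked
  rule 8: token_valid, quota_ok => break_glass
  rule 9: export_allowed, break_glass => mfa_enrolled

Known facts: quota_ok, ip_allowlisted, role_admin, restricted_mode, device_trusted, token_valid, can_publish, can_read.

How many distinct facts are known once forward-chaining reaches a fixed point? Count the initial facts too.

16

Round 1 fires rule 2, rule 3, rule 7, rule 8, giving can_invite, role_editor, sso_linked, break_glass.
Round 2 fires rule 4, giving member_of_group.
Round 3 fires rule 5, giving export_allowed.
Round 4 fires rule 9, giving mfa_enrolled.
Round 5 fires rule 1, giving can_write.
Closure: {break_glass, can_invite, can_publish, can_read, can_write, device_trusted, export_allowed, ip_allowlisted, member_of_group, mfa_enrolled, quota_ok, restricted_mode, role_admin, role_editor, sso_linked, token_valid} — 16 facts.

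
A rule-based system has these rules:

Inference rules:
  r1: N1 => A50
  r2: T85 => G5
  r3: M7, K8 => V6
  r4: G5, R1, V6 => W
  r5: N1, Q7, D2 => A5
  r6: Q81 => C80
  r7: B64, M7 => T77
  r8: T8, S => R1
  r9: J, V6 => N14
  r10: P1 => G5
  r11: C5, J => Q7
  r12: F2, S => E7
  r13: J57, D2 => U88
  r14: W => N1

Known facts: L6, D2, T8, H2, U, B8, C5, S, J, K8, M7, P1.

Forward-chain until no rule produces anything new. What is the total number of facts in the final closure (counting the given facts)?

Round 1: r3 [M7, K8 => V6]; r8 [T8, S => R1]; r10 [P1 => G5]; r11 [C5, J => Q7]. Adds V6, R1, G5, Q7.
Round 2: r4 [G5, R1, V6 => W]; r9 [J, V6 => N14]. Adds W, N14.
Round 3: r14 [W => N1]. Adds N1.
Round 4: r1 [N1 => A50]; r5 [N1, Q7, D2 => A5]. Adds A50, A5.
Closure: {A5, A50, B8, C5, D2, G5, H2, J, K8, L6, M7, N1, N14, P1, Q7, R1, S, T8, U, V6, W} — 21 facts.

21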